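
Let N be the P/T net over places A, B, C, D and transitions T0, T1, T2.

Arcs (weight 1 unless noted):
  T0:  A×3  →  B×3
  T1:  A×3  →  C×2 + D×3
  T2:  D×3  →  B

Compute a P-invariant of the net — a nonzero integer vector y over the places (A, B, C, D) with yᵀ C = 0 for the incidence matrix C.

y = (A:3, B:3, C:3, D:1)

Incidence matrix C (rows=places, cols=transitions):
       T0   T1   T2
    A  -3   -3    0
    B   3    0    1
    C   0    2    0
    D   0    3   -3

Candidate y = [3, 3, 3, 1]; check y·C column-wise:
  col T0: 3·-3 + 3·3 + 3·0 + 1·0 = 0
  col T1: 3·-3 + 3·0 + 3·2 + 1·3 = 0
  col T2: 3·0 + 3·1 + 3·0 + 1·-3 = 0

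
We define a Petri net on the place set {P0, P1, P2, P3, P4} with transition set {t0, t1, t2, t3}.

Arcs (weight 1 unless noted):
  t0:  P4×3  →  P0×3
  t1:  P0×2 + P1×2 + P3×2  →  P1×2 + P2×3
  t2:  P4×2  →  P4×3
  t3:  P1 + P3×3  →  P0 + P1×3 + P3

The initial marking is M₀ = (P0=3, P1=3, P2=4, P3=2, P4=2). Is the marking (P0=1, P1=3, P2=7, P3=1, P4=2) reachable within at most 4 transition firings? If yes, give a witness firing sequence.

depth 0: 1 marking
depth 1: 3 markings reached so far
depth 2: 6 markings reached so far
depth 3: 10 markings reached so far
depth 4: 14 markings reached so far
target is not among the 14 markings reachable within 4 steps

NO — not reachable within 4 firings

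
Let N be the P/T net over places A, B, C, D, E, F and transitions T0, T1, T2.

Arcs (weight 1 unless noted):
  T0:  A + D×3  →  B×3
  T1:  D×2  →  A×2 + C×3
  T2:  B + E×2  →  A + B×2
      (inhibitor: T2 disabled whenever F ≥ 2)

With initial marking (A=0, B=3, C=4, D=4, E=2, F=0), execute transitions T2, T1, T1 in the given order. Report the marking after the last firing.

step 1: fire T2:  (A=0, B=3, C=4, D=4, E=2, F=0) → (A=1, B=4, C=4, D=4, E=0, F=0)
step 2: fire T1:  (A=1, B=4, C=4, D=4, E=0, F=0) → (A=3, B=4, C=7, D=2, E=0, F=0)
step 3: fire T1:  (A=3, B=4, C=7, D=2, E=0, F=0) → (A=5, B=4, C=10, D=0, E=0, F=0)

(A=5, B=4, C=10, D=0, E=0, F=0)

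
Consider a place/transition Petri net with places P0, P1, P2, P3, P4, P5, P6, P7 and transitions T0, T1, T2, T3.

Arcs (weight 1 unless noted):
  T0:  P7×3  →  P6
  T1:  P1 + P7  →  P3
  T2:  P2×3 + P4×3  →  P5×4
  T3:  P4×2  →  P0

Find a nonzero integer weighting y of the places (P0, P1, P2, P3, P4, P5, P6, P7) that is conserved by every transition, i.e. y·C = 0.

Incidence matrix C (rows=places, cols=transitions):
       T0   T1   T2   T3
   P0   0    0    0    1
   P1   0   -1    0    0
   P2   0    0   -3    0
   P3   0    1    0    0
   P4   0    0   -3   -2
   P5   0    0    4    0
   P6   1    0    0    0
   P7  -3   -1    0    0

Candidate y = [0, 1, 0, 1, 0, 0, 0, 0]; check y·C column-wise:
  col T0: 1·0 + 1·0 + 0·1 + 0·-3 = 0
  col T1: 1·-1 + 1·1 + 0·-1 = 0
  col T2: 1·0 + 0·-3 + 1·0 + 0·-3 + 0·4 = 0
  col T3: 0·1 + 1·0 + 1·0 + 0·-2 = 0

y = (P0:0, P1:1, P2:0, P3:1, P4:0, P5:0, P6:0, P7:0)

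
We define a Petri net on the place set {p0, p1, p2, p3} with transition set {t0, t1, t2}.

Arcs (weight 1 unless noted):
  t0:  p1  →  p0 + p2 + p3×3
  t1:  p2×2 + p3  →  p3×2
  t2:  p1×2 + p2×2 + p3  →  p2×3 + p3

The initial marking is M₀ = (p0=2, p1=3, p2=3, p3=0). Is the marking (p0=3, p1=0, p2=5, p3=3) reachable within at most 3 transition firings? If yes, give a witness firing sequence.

YES — reachable via ⟨t0, t2⟩ (2 firings)

step 1: fire t0:  (p0=2, p1=3, p2=3, p3=0) → (p0=3, p1=2, p2=4, p3=3)
step 2: fire t2:  (p0=3, p1=2, p2=4, p3=3) → (p0=3, p1=0, p2=5, p3=3)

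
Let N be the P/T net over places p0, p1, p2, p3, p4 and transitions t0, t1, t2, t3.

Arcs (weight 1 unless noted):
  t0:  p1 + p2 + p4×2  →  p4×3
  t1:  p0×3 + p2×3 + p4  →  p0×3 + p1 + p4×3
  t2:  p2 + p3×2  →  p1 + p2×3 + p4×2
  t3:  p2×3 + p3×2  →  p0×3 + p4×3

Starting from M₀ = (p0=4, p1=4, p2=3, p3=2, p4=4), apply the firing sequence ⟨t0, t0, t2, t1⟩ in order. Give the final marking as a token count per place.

(p0=4, p1=4, p2=0, p3=0, p4=10)

step 1: fire t0:  (p0=4, p1=4, p2=3, p3=2, p4=4) → (p0=4, p1=3, p2=2, p3=2, p4=5)
step 2: fire t0:  (p0=4, p1=3, p2=2, p3=2, p4=5) → (p0=4, p1=2, p2=1, p3=2, p4=6)
step 3: fire t2:  (p0=4, p1=2, p2=1, p3=2, p4=6) → (p0=4, p1=3, p2=3, p3=0, p4=8)
step 4: fire t1:  (p0=4, p1=3, p2=3, p3=0, p4=8) → (p0=4, p1=4, p2=0, p3=0, p4=10)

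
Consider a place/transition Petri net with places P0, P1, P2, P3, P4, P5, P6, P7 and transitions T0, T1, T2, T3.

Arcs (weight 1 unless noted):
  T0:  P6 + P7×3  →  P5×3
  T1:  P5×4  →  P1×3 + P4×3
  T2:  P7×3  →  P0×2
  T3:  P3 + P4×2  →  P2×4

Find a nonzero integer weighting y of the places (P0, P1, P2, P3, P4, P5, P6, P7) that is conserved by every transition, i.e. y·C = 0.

Incidence matrix C (rows=places, cols=transitions):
       T0   T1   T2   T3
   P0   0    0    2    0
   P1   0    3    0    0
   P2   0    0    0    4
   P3   0    0    0   -1
   P4   0    3    0   -2
   P5   3   -4    0    0
   P6  -1    0    0    0
   P7  -3    0   -3    0

Candidate y = [0, 0, 1, 4, 0, 0, 0, 0]; check y·C column-wise:
  col T0: 1·0 + 4·0 + 0·3 + 0·-1 + 0·-3 = 0
  col T1: 0·3 + 1·0 + 4·0 + 0·3 + 0·-4 = 0
  col T2: 0·2 + 1·0 + 4·0 + 0·-3 = 0
  col T3: 1·4 + 4·-1 + 0·-2 = 0

y = (P0:0, P1:0, P2:1, P3:4, P4:0, P5:0, P6:0, P7:0)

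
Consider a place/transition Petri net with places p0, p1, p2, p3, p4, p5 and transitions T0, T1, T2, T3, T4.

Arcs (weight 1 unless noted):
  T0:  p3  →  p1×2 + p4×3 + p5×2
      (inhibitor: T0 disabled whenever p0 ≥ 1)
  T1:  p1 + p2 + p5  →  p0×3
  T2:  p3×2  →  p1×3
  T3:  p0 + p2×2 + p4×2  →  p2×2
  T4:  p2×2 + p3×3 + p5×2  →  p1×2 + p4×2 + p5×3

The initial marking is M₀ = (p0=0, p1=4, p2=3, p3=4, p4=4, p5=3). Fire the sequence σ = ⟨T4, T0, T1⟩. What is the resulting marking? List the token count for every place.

(p0=3, p1=7, p2=0, p3=0, p4=9, p5=5)

step 1: fire T4:  (p0=0, p1=4, p2=3, p3=4, p4=4, p5=3) → (p0=0, p1=6, p2=1, p3=1, p4=6, p5=4)
step 2: fire T0:  (p0=0, p1=6, p2=1, p3=1, p4=6, p5=4) → (p0=0, p1=8, p2=1, p3=0, p4=9, p5=6)
step 3: fire T1:  (p0=0, p1=8, p2=1, p3=0, p4=9, p5=6) → (p0=3, p1=7, p2=0, p3=0, p4=9, p5=5)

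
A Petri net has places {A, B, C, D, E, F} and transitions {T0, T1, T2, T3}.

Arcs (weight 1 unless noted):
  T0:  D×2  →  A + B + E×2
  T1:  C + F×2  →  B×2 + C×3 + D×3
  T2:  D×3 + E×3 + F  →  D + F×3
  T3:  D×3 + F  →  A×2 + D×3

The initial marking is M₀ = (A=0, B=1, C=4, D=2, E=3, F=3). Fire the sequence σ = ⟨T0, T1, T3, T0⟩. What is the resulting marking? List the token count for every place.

step 1: fire T0:  (A=0, B=1, C=4, D=2, E=3, F=3) → (A=1, B=2, C=4, D=0, E=5, F=3)
step 2: fire T1:  (A=1, B=2, C=4, D=0, E=5, F=3) → (A=1, B=4, C=6, D=3, E=5, F=1)
step 3: fire T3:  (A=1, B=4, C=6, D=3, E=5, F=1) → (A=3, B=4, C=6, D=3, E=5, F=0)
step 4: fire T0:  (A=3, B=4, C=6, D=3, E=5, F=0) → (A=4, B=5, C=6, D=1, E=7, F=0)

(A=4, B=5, C=6, D=1, E=7, F=0)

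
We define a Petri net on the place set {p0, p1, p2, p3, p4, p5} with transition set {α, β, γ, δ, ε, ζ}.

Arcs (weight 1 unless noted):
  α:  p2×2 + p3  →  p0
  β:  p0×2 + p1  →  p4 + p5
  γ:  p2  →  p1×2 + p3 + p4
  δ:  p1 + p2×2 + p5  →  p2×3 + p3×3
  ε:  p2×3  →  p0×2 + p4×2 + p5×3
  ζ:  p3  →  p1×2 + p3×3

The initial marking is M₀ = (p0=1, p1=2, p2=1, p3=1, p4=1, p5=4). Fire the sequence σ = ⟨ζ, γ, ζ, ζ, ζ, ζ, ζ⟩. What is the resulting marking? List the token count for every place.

step 1: fire ζ:  (p0=1, p1=2, p2=1, p3=1, p4=1, p5=4) → (p0=1, p1=4, p2=1, p3=3, p4=1, p5=4)
step 2: fire γ:  (p0=1, p1=4, p2=1, p3=3, p4=1, p5=4) → (p0=1, p1=6, p2=0, p3=4, p4=2, p5=4)
step 3: fire ζ:  (p0=1, p1=6, p2=0, p3=4, p4=2, p5=4) → (p0=1, p1=8, p2=0, p3=6, p4=2, p5=4)
step 4: fire ζ:  (p0=1, p1=8, p2=0, p3=6, p4=2, p5=4) → (p0=1, p1=10, p2=0, p3=8, p4=2, p5=4)
step 5: fire ζ:  (p0=1, p1=10, p2=0, p3=8, p4=2, p5=4) → (p0=1, p1=12, p2=0, p3=10, p4=2, p5=4)
step 6: fire ζ:  (p0=1, p1=12, p2=0, p3=10, p4=2, p5=4) → (p0=1, p1=14, p2=0, p3=12, p4=2, p5=4)
step 7: fire ζ:  (p0=1, p1=14, p2=0, p3=12, p4=2, p5=4) → (p0=1, p1=16, p2=0, p3=14, p4=2, p5=4)

(p0=1, p1=16, p2=0, p3=14, p4=2, p5=4)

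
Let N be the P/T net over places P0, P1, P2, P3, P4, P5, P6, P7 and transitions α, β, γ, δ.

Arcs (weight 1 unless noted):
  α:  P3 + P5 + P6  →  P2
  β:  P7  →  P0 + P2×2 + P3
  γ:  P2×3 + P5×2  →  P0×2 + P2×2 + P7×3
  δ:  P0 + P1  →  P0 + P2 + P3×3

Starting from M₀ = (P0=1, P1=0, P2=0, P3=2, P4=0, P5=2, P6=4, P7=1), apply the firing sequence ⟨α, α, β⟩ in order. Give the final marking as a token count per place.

step 1: fire α:  (P0=1, P1=0, P2=0, P3=2, P4=0, P5=2, P6=4, P7=1) → (P0=1, P1=0, P2=1, P3=1, P4=0, P5=1, P6=3, P7=1)
step 2: fire α:  (P0=1, P1=0, P2=1, P3=1, P4=0, P5=1, P6=3, P7=1) → (P0=1, P1=0, P2=2, P3=0, P4=0, P5=0, P6=2, P7=1)
step 3: fire β:  (P0=1, P1=0, P2=2, P3=0, P4=0, P5=0, P6=2, P7=1) → (P0=2, P1=0, P2=4, P3=1, P4=0, P5=0, P6=2, P7=0)

(P0=2, P1=0, P2=4, P3=1, P4=0, P5=0, P6=2, P7=0)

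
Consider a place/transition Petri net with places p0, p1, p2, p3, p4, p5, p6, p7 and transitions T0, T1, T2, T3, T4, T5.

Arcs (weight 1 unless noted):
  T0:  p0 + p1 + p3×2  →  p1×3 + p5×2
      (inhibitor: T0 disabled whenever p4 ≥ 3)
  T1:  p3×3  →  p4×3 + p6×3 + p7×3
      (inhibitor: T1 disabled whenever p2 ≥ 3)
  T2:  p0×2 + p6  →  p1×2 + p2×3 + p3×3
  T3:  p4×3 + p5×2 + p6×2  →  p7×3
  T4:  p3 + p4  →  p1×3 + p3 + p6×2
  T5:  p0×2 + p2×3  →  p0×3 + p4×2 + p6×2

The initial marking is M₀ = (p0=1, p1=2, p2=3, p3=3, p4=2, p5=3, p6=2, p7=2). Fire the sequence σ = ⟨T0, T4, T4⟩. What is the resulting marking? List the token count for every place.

step 1: fire T0:  (p0=1, p1=2, p2=3, p3=3, p4=2, p5=3, p6=2, p7=2) → (p0=0, p1=4, p2=3, p3=1, p4=2, p5=5, p6=2, p7=2)
step 2: fire T4:  (p0=0, p1=4, p2=3, p3=1, p4=2, p5=5, p6=2, p7=2) → (p0=0, p1=7, p2=3, p3=1, p4=1, p5=5, p6=4, p7=2)
step 3: fire T4:  (p0=0, p1=7, p2=3, p3=1, p4=1, p5=5, p6=4, p7=2) → (p0=0, p1=10, p2=3, p3=1, p4=0, p5=5, p6=6, p7=2)

(p0=0, p1=10, p2=3, p3=1, p4=0, p5=5, p6=6, p7=2)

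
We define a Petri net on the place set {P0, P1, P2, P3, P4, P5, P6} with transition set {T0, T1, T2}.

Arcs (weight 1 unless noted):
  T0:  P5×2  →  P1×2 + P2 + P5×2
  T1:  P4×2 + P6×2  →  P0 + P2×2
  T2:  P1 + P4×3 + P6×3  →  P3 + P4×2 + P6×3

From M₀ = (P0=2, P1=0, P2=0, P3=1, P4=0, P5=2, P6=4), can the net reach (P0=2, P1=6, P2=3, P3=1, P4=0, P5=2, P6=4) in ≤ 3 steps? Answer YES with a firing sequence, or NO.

step 1: fire T0:  (P0=2, P1=0, P2=0, P3=1, P4=0, P5=2, P6=4) → (P0=2, P1=2, P2=1, P3=1, P4=0, P5=2, P6=4)
step 2: fire T0:  (P0=2, P1=2, P2=1, P3=1, P4=0, P5=2, P6=4) → (P0=2, P1=4, P2=2, P3=1, P4=0, P5=2, P6=4)
step 3: fire T0:  (P0=2, P1=4, P2=2, P3=1, P4=0, P5=2, P6=4) → (P0=2, P1=6, P2=3, P3=1, P4=0, P5=2, P6=4)

YES — reachable via ⟨T0, T0, T0⟩ (3 firings)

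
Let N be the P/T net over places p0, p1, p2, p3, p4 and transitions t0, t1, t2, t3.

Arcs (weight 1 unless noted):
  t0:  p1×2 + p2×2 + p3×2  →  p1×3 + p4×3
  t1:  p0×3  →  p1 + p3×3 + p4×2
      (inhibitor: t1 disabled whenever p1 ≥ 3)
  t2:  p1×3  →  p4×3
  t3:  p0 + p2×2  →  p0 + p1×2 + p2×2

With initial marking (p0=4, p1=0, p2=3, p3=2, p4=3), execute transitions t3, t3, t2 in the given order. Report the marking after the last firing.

step 1: fire t3:  (p0=4, p1=0, p2=3, p3=2, p4=3) → (p0=4, p1=2, p2=3, p3=2, p4=3)
step 2: fire t3:  (p0=4, p1=2, p2=3, p3=2, p4=3) → (p0=4, p1=4, p2=3, p3=2, p4=3)
step 3: fire t2:  (p0=4, p1=4, p2=3, p3=2, p4=3) → (p0=4, p1=1, p2=3, p3=2, p4=6)

(p0=4, p1=1, p2=3, p3=2, p4=6)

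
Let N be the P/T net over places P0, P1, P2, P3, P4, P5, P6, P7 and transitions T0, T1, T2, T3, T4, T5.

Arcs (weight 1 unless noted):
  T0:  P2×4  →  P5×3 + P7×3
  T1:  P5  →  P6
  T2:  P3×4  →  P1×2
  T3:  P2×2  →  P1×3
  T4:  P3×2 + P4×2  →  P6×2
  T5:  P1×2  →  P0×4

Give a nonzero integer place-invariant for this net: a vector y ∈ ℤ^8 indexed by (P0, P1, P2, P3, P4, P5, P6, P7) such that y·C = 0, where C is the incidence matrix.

Incidence matrix C (rows=places, cols=transitions):
       T0   T1   T2   T3   T4   T5
   P0   0    0    0    0    0    4
   P1   0    0    2    3    0   -2
   P2  -4    0    0   -2    0    0
   P3   0    0   -4    0   -2    0
   P4   0    0    0    0   -2    0
   P5   3   -1    0    0    0    0
   P6   0    1    0    0    2    0
   P7   3    0    0    0    0    0

Candidate y = [1, 2, 3, 1, 3, 4, 4, 0]; check y·C column-wise:
  col T0: 1·0 + 2·0 + 3·-4 + 1·0 + 3·0 + 4·3 + 4·0 + 0·3 = 0
  col T1: 1·0 + 2·0 + 3·0 + 1·0 + 3·0 + 4·-1 + 4·1 = 0
  col T2: 1·0 + 2·2 + 3·0 + 1·-4 + 3·0 + 4·0 + 4·0 = 0
  col T3: 1·0 + 2·3 + 3·-2 + 1·0 + 3·0 + 4·0 + 4·0 = 0
  col T4: 1·0 + 2·0 + 3·0 + 1·-2 + 3·-2 + 4·0 + 4·2 = 0
  col T5: 1·4 + 2·-2 + 3·0 + 1·0 + 3·0 + 4·0 + 4·0 = 0

y = (P0:1, P1:2, P2:3, P3:1, P4:3, P5:4, P6:4, P7:0)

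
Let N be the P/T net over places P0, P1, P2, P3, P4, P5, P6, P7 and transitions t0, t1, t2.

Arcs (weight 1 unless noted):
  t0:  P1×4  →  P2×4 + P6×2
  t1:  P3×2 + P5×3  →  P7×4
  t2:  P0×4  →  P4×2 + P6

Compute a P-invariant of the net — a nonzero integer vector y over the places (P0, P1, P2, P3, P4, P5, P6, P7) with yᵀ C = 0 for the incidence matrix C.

y = (P0:0, P1:1, P2:1, P3:0, P4:0, P5:0, P6:0, P7:0)

Incidence matrix C (rows=places, cols=transitions):
       t0   t1   t2
   P0   0    0   -4
   P1  -4    0    0
   P2   4    0    0
   P3   0   -2    0
   P4   0    0    2
   P5   0   -3    0
   P6   2    0    1
   P7   0    4    0

Candidate y = [0, 1, 1, 0, 0, 0, 0, 0]; check y·C column-wise:
  col t0: 1·-4 + 1·4 + 0·2 = 0
  col t1: 1·0 + 1·0 + 0·-2 + 0·-3 + 0·4 = 0
  col t2: 0·-4 + 1·0 + 1·0 + 0·2 + 0·1 = 0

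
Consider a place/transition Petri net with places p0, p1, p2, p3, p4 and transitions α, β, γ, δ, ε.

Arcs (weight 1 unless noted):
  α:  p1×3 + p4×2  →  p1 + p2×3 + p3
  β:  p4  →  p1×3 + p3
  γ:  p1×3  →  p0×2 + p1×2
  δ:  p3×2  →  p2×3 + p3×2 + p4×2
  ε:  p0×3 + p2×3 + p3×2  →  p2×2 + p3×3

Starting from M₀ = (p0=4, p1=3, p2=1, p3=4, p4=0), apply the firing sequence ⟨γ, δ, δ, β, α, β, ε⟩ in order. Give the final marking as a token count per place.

(p0=3, p1=6, p2=9, p3=8, p4=0)

step 1: fire γ:  (p0=4, p1=3, p2=1, p3=4, p4=0) → (p0=6, p1=2, p2=1, p3=4, p4=0)
step 2: fire δ:  (p0=6, p1=2, p2=1, p3=4, p4=0) → (p0=6, p1=2, p2=4, p3=4, p4=2)
step 3: fire δ:  (p0=6, p1=2, p2=4, p3=4, p4=2) → (p0=6, p1=2, p2=7, p3=4, p4=4)
step 4: fire β:  (p0=6, p1=2, p2=7, p3=4, p4=4) → (p0=6, p1=5, p2=7, p3=5, p4=3)
step 5: fire α:  (p0=6, p1=5, p2=7, p3=5, p4=3) → (p0=6, p1=3, p2=10, p3=6, p4=1)
step 6: fire β:  (p0=6, p1=3, p2=10, p3=6, p4=1) → (p0=6, p1=6, p2=10, p3=7, p4=0)
step 7: fire ε:  (p0=6, p1=6, p2=10, p3=7, p4=0) → (p0=3, p1=6, p2=9, p3=8, p4=0)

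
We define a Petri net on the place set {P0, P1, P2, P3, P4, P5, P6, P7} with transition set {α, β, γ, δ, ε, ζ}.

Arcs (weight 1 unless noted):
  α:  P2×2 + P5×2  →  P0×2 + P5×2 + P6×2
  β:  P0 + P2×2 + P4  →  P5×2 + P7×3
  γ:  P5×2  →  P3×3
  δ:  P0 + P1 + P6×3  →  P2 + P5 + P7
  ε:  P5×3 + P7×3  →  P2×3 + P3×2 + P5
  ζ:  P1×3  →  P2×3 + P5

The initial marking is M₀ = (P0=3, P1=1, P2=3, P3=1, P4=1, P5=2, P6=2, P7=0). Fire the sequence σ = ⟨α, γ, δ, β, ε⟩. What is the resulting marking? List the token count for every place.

step 1: fire α:  (P0=3, P1=1, P2=3, P3=1, P4=1, P5=2, P6=2, P7=0) → (P0=5, P1=1, P2=1, P3=1, P4=1, P5=2, P6=4, P7=0)
step 2: fire γ:  (P0=5, P1=1, P2=1, P3=1, P4=1, P5=2, P6=4, P7=0) → (P0=5, P1=1, P2=1, P3=4, P4=1, P5=0, P6=4, P7=0)
step 3: fire δ:  (P0=5, P1=1, P2=1, P3=4, P4=1, P5=0, P6=4, P7=0) → (P0=4, P1=0, P2=2, P3=4, P4=1, P5=1, P6=1, P7=1)
step 4: fire β:  (P0=4, P1=0, P2=2, P3=4, P4=1, P5=1, P6=1, P7=1) → (P0=3, P1=0, P2=0, P3=4, P4=0, P5=3, P6=1, P7=4)
step 5: fire ε:  (P0=3, P1=0, P2=0, P3=4, P4=0, P5=3, P6=1, P7=4) → (P0=3, P1=0, P2=3, P3=6, P4=0, P5=1, P6=1, P7=1)

(P0=3, P1=0, P2=3, P3=6, P4=0, P5=1, P6=1, P7=1)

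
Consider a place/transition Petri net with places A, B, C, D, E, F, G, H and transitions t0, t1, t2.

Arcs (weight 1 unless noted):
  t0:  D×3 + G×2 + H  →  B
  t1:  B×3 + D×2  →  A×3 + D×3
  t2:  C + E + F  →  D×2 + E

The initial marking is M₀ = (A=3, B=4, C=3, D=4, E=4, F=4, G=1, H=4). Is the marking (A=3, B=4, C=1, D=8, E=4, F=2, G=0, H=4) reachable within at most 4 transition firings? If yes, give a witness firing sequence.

NO — not reachable within 4 firings

depth 0: 1 marking
depth 1: 3 markings reached so far
depth 2: 5 markings reached so far
depth 3: 7 markings reached so far
depth 4: 8 markings reached so far
target is not among the 8 markings reachable within 4 steps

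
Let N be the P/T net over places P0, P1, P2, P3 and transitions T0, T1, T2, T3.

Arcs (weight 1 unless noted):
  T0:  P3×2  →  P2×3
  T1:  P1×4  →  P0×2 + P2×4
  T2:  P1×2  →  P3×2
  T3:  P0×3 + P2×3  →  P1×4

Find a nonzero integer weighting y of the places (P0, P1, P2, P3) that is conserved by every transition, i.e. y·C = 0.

y = (P0:2, P1:3, P2:2, P3:3)

Incidence matrix C (rows=places, cols=transitions):
       T0   T1   T2   T3
   P0   0    2    0   -3
   P1   0   -4   -2    4
   P2   3    4    0   -3
   P3  -2    0    2    0

Candidate y = [2, 3, 2, 3]; check y·C column-wise:
  col T0: 2·0 + 3·0 + 2·3 + 3·-2 = 0
  col T1: 2·2 + 3·-4 + 2·4 + 3·0 = 0
  col T2: 2·0 + 3·-2 + 2·0 + 3·2 = 0
  col T3: 2·-3 + 3·4 + 2·-3 + 3·0 = 0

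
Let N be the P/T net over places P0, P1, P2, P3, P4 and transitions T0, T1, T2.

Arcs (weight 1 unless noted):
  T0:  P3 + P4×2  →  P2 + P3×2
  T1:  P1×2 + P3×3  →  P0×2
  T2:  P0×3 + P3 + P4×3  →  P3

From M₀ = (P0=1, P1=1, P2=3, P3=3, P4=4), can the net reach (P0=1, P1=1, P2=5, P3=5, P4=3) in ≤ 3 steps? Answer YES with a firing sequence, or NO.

NO — not reachable within 3 firings

depth 0: 1 marking
depth 1: 2 markings reached so far
depth 2: 3 markings reached so far
depth 3: 3 markings reached so far
(frontier empty at depth 3; search complete)
target is not among the 3 markings reachable within 3 steps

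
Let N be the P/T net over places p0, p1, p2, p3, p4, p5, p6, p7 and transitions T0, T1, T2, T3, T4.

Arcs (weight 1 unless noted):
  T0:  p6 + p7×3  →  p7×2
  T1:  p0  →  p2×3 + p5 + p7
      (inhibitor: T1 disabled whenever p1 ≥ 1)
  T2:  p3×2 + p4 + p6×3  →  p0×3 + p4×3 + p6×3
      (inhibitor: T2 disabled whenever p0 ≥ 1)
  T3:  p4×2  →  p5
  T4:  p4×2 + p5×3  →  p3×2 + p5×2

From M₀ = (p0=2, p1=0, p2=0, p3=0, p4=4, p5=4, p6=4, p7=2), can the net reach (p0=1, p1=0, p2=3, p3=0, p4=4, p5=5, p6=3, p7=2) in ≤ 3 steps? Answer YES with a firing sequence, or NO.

YES — reachable via ⟨T1, T0⟩ (2 firings)

step 1: fire T1:  (p0=2, p1=0, p2=0, p3=0, p4=4, p5=4, p6=4, p7=2) → (p0=1, p1=0, p2=3, p3=0, p4=4, p5=5, p6=4, p7=3)
step 2: fire T0:  (p0=1, p1=0, p2=3, p3=0, p4=4, p5=5, p6=4, p7=3) → (p0=1, p1=0, p2=3, p3=0, p4=4, p5=5, p6=3, p7=2)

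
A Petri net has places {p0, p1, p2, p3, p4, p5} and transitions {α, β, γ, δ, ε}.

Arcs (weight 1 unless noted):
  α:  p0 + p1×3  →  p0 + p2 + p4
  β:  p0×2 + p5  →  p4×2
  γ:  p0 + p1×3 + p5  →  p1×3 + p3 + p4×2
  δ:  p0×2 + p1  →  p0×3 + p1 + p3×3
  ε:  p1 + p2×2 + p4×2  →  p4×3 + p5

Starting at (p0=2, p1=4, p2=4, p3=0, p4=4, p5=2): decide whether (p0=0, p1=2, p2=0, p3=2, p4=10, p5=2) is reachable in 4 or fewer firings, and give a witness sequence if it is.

YES — reachable via ⟨γ, γ, ε, ε⟩ (4 firings)

step 1: fire γ:  (p0=2, p1=4, p2=4, p3=0, p4=4, p5=2) → (p0=1, p1=4, p2=4, p3=1, p4=6, p5=1)
step 2: fire γ:  (p0=1, p1=4, p2=4, p3=1, p4=6, p5=1) → (p0=0, p1=4, p2=4, p3=2, p4=8, p5=0)
step 3: fire ε:  (p0=0, p1=4, p2=4, p3=2, p4=8, p5=0) → (p0=0, p1=3, p2=2, p3=2, p4=9, p5=1)
step 4: fire ε:  (p0=0, p1=3, p2=2, p3=2, p4=9, p5=1) → (p0=0, p1=2, p2=0, p3=2, p4=10, p5=2)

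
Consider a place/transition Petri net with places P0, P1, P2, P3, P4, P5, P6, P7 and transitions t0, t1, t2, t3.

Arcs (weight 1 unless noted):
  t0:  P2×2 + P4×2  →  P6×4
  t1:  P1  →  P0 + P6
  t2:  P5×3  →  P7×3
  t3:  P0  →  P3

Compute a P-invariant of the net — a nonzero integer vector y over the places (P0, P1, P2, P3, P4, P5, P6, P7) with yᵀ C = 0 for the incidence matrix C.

y = (P0:1, P1:1, P2:0, P3:1, P4:0, P5:0, P6:0, P7:0)

Incidence matrix C (rows=places, cols=transitions):
       t0   t1   t2   t3
   P0   0    1    0   -1
   P1   0   -1    0    0
   P2  -2    0    0    0
   P3   0    0    0    1
   P4  -2    0    0    0
   P5   0    0   -3    0
   P6   4    1    0    0
   P7   0    0    3    0

Candidate y = [1, 1, 0, 1, 0, 0, 0, 0]; check y·C column-wise:
  col t0: 1·0 + 1·0 + 0·-2 + 1·0 + 0·-2 + 0·4 = 0
  col t1: 1·1 + 1·-1 + 1·0 + 0·1 = 0
  col t2: 1·0 + 1·0 + 1·0 + 0·-3 + 0·3 = 0
  col t3: 1·-1 + 1·0 + 1·1 = 0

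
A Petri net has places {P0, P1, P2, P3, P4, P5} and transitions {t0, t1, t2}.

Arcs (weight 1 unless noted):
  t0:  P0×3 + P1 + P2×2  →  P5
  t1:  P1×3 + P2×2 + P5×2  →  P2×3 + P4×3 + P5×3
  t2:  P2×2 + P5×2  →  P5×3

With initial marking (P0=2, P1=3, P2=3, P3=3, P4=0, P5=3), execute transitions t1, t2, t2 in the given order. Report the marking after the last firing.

step 1: fire t1:  (P0=2, P1=3, P2=3, P3=3, P4=0, P5=3) → (P0=2, P1=0, P2=4, P3=3, P4=3, P5=4)
step 2: fire t2:  (P0=2, P1=0, P2=4, P3=3, P4=3, P5=4) → (P0=2, P1=0, P2=2, P3=3, P4=3, P5=5)
step 3: fire t2:  (P0=2, P1=0, P2=2, P3=3, P4=3, P5=5) → (P0=2, P1=0, P2=0, P3=3, P4=3, P5=6)

(P0=2, P1=0, P2=0, P3=3, P4=3, P5=6)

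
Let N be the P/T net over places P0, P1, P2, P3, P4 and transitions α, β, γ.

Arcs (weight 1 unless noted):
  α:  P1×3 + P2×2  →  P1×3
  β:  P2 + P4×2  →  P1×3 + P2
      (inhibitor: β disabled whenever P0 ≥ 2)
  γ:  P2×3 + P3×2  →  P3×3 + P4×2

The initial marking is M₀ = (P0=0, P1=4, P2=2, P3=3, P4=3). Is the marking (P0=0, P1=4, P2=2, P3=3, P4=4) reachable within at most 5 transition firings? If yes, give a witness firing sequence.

NO — not reachable within 5 firings

depth 0: 1 marking
depth 1: 3 markings reached so far
depth 2: 4 markings reached so far
depth 3: 4 markings reached so far
(frontier empty at depth 3; search complete)
target is not among the 4 markings reachable within 5 steps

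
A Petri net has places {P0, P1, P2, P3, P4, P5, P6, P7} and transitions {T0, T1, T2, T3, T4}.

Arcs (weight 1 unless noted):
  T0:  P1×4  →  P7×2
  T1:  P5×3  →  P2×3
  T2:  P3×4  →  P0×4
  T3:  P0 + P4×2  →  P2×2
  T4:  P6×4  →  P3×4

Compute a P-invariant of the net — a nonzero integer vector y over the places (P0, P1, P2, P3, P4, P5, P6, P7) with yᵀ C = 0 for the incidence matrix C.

y = (P0:0, P1:0, P2:1, P3:0, P4:1, P5:1, P6:0, P7:0)

Incidence matrix C (rows=places, cols=transitions):
       T0   T1   T2   T3   T4
   P0   0    0    4   -1    0
   P1  -4    0    0    0    0
   P2   0    3    0    2    0
   P3   0    0   -4    0    4
   P4   0    0    0   -2    0
   P5   0   -3    0    0    0
   P6   0    0    0    0   -4
   P7   2    0    0    0    0

Candidate y = [0, 0, 1, 0, 1, 1, 0, 0]; check y·C column-wise:
  col T0: 0·-4 + 1·0 + 1·0 + 1·0 + 0·2 = 0
  col T1: 1·3 + 1·0 + 1·-3 = 0
  col T2: 0·4 + 1·0 + 0·-4 + 1·0 + 1·0 = 0
  col T3: 0·-1 + 1·2 + 1·-2 + 1·0 = 0
  col T4: 1·0 + 0·4 + 1·0 + 1·0 + 0·-4 = 0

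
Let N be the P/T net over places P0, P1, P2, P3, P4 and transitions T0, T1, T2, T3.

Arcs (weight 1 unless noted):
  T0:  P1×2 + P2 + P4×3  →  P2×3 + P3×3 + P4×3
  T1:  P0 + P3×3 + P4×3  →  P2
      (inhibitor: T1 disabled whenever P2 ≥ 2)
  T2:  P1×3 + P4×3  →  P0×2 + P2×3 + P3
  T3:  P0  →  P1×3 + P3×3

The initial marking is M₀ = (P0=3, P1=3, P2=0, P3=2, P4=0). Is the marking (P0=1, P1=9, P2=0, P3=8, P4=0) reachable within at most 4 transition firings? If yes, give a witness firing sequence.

step 1: fire T3:  (P0=3, P1=3, P2=0, P3=2, P4=0) → (P0=2, P1=6, P2=0, P3=5, P4=0)
step 2: fire T3:  (P0=2, P1=6, P2=0, P3=5, P4=0) → (P0=1, P1=9, P2=0, P3=8, P4=0)

YES — reachable via ⟨T3, T3⟩ (2 firings)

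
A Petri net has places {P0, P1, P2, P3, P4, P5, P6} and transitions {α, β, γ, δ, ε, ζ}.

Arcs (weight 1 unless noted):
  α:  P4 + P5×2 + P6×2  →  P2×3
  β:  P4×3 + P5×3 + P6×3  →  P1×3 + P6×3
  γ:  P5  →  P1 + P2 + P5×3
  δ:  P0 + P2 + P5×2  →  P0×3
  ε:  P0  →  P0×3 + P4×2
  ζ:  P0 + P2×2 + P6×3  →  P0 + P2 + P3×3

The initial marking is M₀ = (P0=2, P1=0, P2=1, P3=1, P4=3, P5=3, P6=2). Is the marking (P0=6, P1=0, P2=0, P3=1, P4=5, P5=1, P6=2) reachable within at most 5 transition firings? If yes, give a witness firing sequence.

step 1: fire δ:  (P0=2, P1=0, P2=1, P3=1, P4=3, P5=3, P6=2) → (P0=4, P1=0, P2=0, P3=1, P4=3, P5=1, P6=2)
step 2: fire ε:  (P0=4, P1=0, P2=0, P3=1, P4=3, P5=1, P6=2) → (P0=6, P1=0, P2=0, P3=1, P4=5, P5=1, P6=2)

YES — reachable via ⟨δ, ε⟩ (2 firings)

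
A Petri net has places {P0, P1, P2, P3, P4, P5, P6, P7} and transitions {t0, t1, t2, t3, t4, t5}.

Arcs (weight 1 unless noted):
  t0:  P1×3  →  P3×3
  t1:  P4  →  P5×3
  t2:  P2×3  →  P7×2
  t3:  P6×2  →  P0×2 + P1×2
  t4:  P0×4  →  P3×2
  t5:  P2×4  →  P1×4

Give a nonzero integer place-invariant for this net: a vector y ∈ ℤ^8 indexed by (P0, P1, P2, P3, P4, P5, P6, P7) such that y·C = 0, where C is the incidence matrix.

y = (P0:0, P1:0, P2:0, P3:0, P4:3, P5:1, P6:0, P7:0)

Incidence matrix C (rows=places, cols=transitions):
       t0   t1   t2   t3   t4   t5
   P0   0    0    0    2   -4    0
   P1  -3    0    0    2    0    4
   P2   0    0   -3    0    0   -4
   P3   3    0    0    0    2    0
   P4   0   -1    0    0    0    0
   P5   0    3    0    0    0    0
   P6   0    0    0   -2    0    0
   P7   0    0    2    0    0    0

Candidate y = [0, 0, 0, 0, 3, 1, 0, 0]; check y·C column-wise:
  col t0: 0·-3 + 0·3 + 3·0 + 1·0 = 0
  col t1: 3·-1 + 1·3 = 0
  col t2: 0·-3 + 3·0 + 1·0 + 0·2 = 0
  col t3: 0·2 + 0·2 + 3·0 + 1·0 + 0·-2 = 0
  col t4: 0·-4 + 0·2 + 3·0 + 1·0 = 0
  col t5: 0·4 + 0·-4 + 3·0 + 1·0 = 0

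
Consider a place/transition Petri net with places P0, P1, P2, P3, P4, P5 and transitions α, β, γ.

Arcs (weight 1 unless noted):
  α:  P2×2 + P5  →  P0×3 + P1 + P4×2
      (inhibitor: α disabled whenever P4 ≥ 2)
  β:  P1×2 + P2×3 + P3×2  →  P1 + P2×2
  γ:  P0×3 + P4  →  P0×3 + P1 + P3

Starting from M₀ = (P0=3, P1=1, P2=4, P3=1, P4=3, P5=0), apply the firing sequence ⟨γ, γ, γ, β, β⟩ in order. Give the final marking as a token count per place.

step 1: fire γ:  (P0=3, P1=1, P2=4, P3=1, P4=3, P5=0) → (P0=3, P1=2, P2=4, P3=2, P4=2, P5=0)
step 2: fire γ:  (P0=3, P1=2, P2=4, P3=2, P4=2, P5=0) → (P0=3, P1=3, P2=4, P3=3, P4=1, P5=0)
step 3: fire γ:  (P0=3, P1=3, P2=4, P3=3, P4=1, P5=0) → (P0=3, P1=4, P2=4, P3=4, P4=0, P5=0)
step 4: fire β:  (P0=3, P1=4, P2=4, P3=4, P4=0, P5=0) → (P0=3, P1=3, P2=3, P3=2, P4=0, P5=0)
step 5: fire β:  (P0=3, P1=3, P2=3, P3=2, P4=0, P5=0) → (P0=3, P1=2, P2=2, P3=0, P4=0, P5=0)

(P0=3, P1=2, P2=2, P3=0, P4=0, P5=0)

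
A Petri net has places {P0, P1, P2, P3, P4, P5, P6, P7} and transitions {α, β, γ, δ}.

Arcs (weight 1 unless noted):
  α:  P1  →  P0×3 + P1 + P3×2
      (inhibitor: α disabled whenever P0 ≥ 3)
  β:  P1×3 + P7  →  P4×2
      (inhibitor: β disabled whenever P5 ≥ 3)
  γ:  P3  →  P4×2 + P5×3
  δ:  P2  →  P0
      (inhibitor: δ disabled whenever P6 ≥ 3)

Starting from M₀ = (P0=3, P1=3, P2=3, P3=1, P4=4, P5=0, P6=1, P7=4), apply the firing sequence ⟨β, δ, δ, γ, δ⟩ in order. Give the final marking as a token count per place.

step 1: fire β:  (P0=3, P1=3, P2=3, P3=1, P4=4, P5=0, P6=1, P7=4) → (P0=3, P1=0, P2=3, P3=1, P4=6, P5=0, P6=1, P7=3)
step 2: fire δ:  (P0=3, P1=0, P2=3, P3=1, P4=6, P5=0, P6=1, P7=3) → (P0=4, P1=0, P2=2, P3=1, P4=6, P5=0, P6=1, P7=3)
step 3: fire δ:  (P0=4, P1=0, P2=2, P3=1, P4=6, P5=0, P6=1, P7=3) → (P0=5, P1=0, P2=1, P3=1, P4=6, P5=0, P6=1, P7=3)
step 4: fire γ:  (P0=5, P1=0, P2=1, P3=1, P4=6, P5=0, P6=1, P7=3) → (P0=5, P1=0, P2=1, P3=0, P4=8, P5=3, P6=1, P7=3)
step 5: fire δ:  (P0=5, P1=0, P2=1, P3=0, P4=8, P5=3, P6=1, P7=3) → (P0=6, P1=0, P2=0, P3=0, P4=8, P5=3, P6=1, P7=3)

(P0=6, P1=0, P2=0, P3=0, P4=8, P5=3, P6=1, P7=3)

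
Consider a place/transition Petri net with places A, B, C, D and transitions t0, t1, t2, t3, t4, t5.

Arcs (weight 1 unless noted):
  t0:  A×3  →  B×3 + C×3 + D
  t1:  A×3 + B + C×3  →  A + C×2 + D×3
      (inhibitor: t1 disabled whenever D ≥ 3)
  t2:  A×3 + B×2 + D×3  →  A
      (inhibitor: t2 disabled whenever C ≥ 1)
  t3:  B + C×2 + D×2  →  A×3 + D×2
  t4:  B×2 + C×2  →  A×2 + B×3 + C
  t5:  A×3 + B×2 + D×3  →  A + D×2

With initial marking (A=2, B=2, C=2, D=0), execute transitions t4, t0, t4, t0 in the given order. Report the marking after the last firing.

(A=0, B=10, C=6, D=2)

step 1: fire t4:  (A=2, B=2, C=2, D=0) → (A=4, B=3, C=1, D=0)
step 2: fire t0:  (A=4, B=3, C=1, D=0) → (A=1, B=6, C=4, D=1)
step 3: fire t4:  (A=1, B=6, C=4, D=1) → (A=3, B=7, C=3, D=1)
step 4: fire t0:  (A=3, B=7, C=3, D=1) → (A=0, B=10, C=6, D=2)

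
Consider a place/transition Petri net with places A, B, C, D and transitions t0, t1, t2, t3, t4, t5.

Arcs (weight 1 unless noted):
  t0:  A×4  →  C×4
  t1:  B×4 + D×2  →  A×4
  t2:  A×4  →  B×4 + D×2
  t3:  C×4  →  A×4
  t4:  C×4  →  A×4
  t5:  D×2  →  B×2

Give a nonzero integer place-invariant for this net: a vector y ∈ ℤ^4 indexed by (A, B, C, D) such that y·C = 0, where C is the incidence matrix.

Incidence matrix C (rows=places, cols=transitions):
       t0   t1   t2   t3   t4   t5
    A  -4    4   -4    4    4    0
    B   0   -4    4    0    0    2
    C   4    0    0   -4   -4    0
    D   0   -2    2    0    0   -2

Candidate y = [3, 2, 3, 2]; check y·C column-wise:
  col t0: 3·-4 + 2·0 + 3·4 + 2·0 = 0
  col t1: 3·4 + 2·-4 + 3·0 + 2·-2 = 0
  col t2: 3·-4 + 2·4 + 3·0 + 2·2 = 0
  col t3: 3·4 + 2·0 + 3·-4 + 2·0 = 0
  col t4: 3·4 + 2·0 + 3·-4 + 2·0 = 0
  col t5: 3·0 + 2·2 + 3·0 + 2·-2 = 0

y = (A:3, B:2, C:3, D:2)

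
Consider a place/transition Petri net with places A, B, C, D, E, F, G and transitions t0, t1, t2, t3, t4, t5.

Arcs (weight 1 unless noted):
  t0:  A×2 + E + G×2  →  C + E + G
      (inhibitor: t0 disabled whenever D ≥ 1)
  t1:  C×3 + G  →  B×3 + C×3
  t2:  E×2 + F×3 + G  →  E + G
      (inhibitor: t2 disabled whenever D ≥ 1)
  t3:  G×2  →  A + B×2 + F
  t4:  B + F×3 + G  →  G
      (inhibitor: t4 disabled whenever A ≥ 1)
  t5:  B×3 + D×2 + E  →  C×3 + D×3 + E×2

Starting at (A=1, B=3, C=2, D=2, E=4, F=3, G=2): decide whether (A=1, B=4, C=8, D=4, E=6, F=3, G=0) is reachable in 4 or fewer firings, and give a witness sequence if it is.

NO — not reachable within 4 firings

depth 0: 1 marking
depth 1: 3 markings reached so far
depth 2: 5 markings reached so far
depth 3: 7 markings reached so far
depth 4: 8 markings reached so far
target is not among the 8 markings reachable within 4 steps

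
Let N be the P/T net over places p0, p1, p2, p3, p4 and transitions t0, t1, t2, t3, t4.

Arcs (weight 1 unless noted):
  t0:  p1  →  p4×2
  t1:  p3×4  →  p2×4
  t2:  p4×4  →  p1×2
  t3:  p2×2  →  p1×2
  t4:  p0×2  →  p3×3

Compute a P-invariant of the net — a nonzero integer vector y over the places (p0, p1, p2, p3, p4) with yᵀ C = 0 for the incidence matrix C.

y = (p0:3, p1:2, p2:2, p3:2, p4:1)

Incidence matrix C (rows=places, cols=transitions):
       t0   t1   t2   t3   t4
   p0   0    0    0    0   -2
   p1  -1    0    2    2    0
   p2   0    4    0   -2    0
   p3   0   -4    0    0    3
   p4   2    0   -4    0    0

Candidate y = [3, 2, 2, 2, 1]; check y·C column-wise:
  col t0: 3·0 + 2·-1 + 2·0 + 2·0 + 1·2 = 0
  col t1: 3·0 + 2·0 + 2·4 + 2·-4 + 1·0 = 0
  col t2: 3·0 + 2·2 + 2·0 + 2·0 + 1·-4 = 0
  col t3: 3·0 + 2·2 + 2·-2 + 2·0 + 1·0 = 0
  col t4: 3·-2 + 2·0 + 2·0 + 2·3 + 1·0 = 0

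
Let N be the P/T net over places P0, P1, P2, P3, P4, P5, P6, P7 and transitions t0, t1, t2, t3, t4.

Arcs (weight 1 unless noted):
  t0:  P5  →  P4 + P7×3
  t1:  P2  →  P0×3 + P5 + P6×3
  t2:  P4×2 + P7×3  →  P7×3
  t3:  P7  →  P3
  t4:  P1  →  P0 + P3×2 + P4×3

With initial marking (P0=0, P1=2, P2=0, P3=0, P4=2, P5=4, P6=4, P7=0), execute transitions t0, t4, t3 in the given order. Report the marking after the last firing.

(P0=1, P1=1, P2=0, P3=3, P4=6, P5=3, P6=4, P7=2)

step 1: fire t0:  (P0=0, P1=2, P2=0, P3=0, P4=2, P5=4, P6=4, P7=0) → (P0=0, P1=2, P2=0, P3=0, P4=3, P5=3, P6=4, P7=3)
step 2: fire t4:  (P0=0, P1=2, P2=0, P3=0, P4=3, P5=3, P6=4, P7=3) → (P0=1, P1=1, P2=0, P3=2, P4=6, P5=3, P6=4, P7=3)
step 3: fire t3:  (P0=1, P1=1, P2=0, P3=2, P4=6, P5=3, P6=4, P7=3) → (P0=1, P1=1, P2=0, P3=3, P4=6, P5=3, P6=4, P7=2)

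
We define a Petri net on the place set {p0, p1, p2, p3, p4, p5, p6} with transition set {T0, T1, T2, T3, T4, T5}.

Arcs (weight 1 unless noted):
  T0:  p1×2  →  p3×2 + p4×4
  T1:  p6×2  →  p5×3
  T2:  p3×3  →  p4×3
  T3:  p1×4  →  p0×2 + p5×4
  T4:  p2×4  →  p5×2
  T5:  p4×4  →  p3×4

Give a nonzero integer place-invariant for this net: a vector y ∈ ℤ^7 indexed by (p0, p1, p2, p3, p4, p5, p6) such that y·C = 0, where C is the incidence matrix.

Incidence matrix C (rows=places, cols=transitions):
       T0   T1   T2   T3   T4   T5
   p0   0    0    0    2    0    0
   p1  -2    0    0   -4    0    0
   p2   0    0    0    0   -4    0
   p3   2    0   -3    0    0    4
   p4   4    0    3    0    0   -4
   p5   0    3    0    4    2    0
   p6   0   -2    0    0    0    0

Candidate y = [6, 3, 0, 1, 1, 0, 0]; check y·C column-wise:
  col T0: 6·0 + 3·-2 + 1·2 + 1·4 = 0
  col T1: 6·0 + 3·0 + 1·0 + 1·0 + 0·3 + 0·-2 = 0
  col T2: 6·0 + 3·0 + 1·-3 + 1·3 = 0
  col T3: 6·2 + 3·-4 + 1·0 + 1·0 + 0·4 = 0
  col T4: 6·0 + 3·0 + 0·-4 + 1·0 + 1·0 + 0·2 = 0
  col T5: 6·0 + 3·0 + 1·4 + 1·-4 = 0

y = (p0:6, p1:3, p2:0, p3:1, p4:1, p5:0, p6:0)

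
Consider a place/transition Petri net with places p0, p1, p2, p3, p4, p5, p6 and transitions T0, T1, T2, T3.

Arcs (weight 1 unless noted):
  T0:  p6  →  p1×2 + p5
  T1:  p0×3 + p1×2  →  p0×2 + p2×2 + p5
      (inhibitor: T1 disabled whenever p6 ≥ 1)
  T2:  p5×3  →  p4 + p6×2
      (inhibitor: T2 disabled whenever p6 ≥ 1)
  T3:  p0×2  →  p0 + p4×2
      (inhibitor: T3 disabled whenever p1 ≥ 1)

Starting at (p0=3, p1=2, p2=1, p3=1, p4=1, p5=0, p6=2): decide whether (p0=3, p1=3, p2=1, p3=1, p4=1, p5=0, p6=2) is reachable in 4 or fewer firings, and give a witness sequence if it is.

NO — not reachable within 4 firings

depth 0: 1 marking
depth 1: 2 markings reached so far
depth 2: 3 markings reached so far
depth 3: 4 markings reached so far
depth 4: 5 markings reached so far
target is not among the 5 markings reachable within 4 steps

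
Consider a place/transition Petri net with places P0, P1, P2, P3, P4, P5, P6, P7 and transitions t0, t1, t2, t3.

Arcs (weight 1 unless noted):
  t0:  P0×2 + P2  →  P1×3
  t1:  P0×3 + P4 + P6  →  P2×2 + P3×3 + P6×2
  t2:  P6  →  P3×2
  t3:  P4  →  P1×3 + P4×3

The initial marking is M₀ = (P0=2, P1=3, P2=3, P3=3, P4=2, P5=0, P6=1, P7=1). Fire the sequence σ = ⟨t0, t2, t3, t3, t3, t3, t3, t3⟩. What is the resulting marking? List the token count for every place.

step 1: fire t0:  (P0=2, P1=3, P2=3, P3=3, P4=2, P5=0, P6=1, P7=1) → (P0=0, P1=6, P2=2, P3=3, P4=2, P5=0, P6=1, P7=1)
step 2: fire t2:  (P0=0, P1=6, P2=2, P3=3, P4=2, P5=0, P6=1, P7=1) → (P0=0, P1=6, P2=2, P3=5, P4=2, P5=0, P6=0, P7=1)
step 3: fire t3:  (P0=0, P1=6, P2=2, P3=5, P4=2, P5=0, P6=0, P7=1) → (P0=0, P1=9, P2=2, P3=5, P4=4, P5=0, P6=0, P7=1)
step 4: fire t3:  (P0=0, P1=9, P2=2, P3=5, P4=4, P5=0, P6=0, P7=1) → (P0=0, P1=12, P2=2, P3=5, P4=6, P5=0, P6=0, P7=1)
step 5: fire t3:  (P0=0, P1=12, P2=2, P3=5, P4=6, P5=0, P6=0, P7=1) → (P0=0, P1=15, P2=2, P3=5, P4=8, P5=0, P6=0, P7=1)
step 6: fire t3:  (P0=0, P1=15, P2=2, P3=5, P4=8, P5=0, P6=0, P7=1) → (P0=0, P1=18, P2=2, P3=5, P4=10, P5=0, P6=0, P7=1)
step 7: fire t3:  (P0=0, P1=18, P2=2, P3=5, P4=10, P5=0, P6=0, P7=1) → (P0=0, P1=21, P2=2, P3=5, P4=12, P5=0, P6=0, P7=1)
step 8: fire t3:  (P0=0, P1=21, P2=2, P3=5, P4=12, P5=0, P6=0, P7=1) → (P0=0, P1=24, P2=2, P3=5, P4=14, P5=0, P6=0, P7=1)

(P0=0, P1=24, P2=2, P3=5, P4=14, P5=0, P6=0, P7=1)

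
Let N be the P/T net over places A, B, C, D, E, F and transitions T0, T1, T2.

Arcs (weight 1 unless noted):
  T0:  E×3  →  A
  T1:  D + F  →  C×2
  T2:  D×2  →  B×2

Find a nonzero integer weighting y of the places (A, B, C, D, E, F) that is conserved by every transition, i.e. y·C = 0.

y = (A:0, B:2, C:1, D:2, E:0, F:0)

Incidence matrix C (rows=places, cols=transitions):
       T0   T1   T2
    A   1    0    0
    B   0    0    2
    C   0    2    0
    D   0   -1   -2
    E  -3    0    0
    F   0   -1    0

Candidate y = [0, 2, 1, 2, 0, 0]; check y·C column-wise:
  col T0: 0·1 + 2·0 + 1·0 + 2·0 + 0·-3 = 0
  col T1: 2·0 + 1·2 + 2·-1 + 0·-1 = 0
  col T2: 2·2 + 1·0 + 2·-2 = 0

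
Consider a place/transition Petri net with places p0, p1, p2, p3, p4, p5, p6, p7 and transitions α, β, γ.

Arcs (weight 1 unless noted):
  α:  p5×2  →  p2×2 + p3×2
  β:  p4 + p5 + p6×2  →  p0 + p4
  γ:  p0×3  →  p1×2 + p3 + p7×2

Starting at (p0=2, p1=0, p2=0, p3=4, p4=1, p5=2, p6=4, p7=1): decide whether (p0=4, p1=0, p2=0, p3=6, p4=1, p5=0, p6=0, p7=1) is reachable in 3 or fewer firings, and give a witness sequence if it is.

depth 0: 1 marking
depth 1: 3 markings reached so far
depth 2: 5 markings reached so far
depth 3: 6 markings reached so far
target is not among the 6 markings reachable within 3 steps

NO — not reachable within 3 firings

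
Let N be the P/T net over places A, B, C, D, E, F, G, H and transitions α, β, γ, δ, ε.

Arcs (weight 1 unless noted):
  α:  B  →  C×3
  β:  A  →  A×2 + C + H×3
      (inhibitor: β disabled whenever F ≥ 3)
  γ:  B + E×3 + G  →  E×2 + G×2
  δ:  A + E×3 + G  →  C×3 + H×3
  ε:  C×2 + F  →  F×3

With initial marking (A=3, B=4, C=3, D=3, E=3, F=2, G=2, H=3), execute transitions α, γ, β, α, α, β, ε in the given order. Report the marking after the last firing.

step 1: fire α:  (A=3, B=4, C=3, D=3, E=3, F=2, G=2, H=3) → (A=3, B=3, C=6, D=3, E=3, F=2, G=2, H=3)
step 2: fire γ:  (A=3, B=3, C=6, D=3, E=3, F=2, G=2, H=3) → (A=3, B=2, C=6, D=3, E=2, F=2, G=3, H=3)
step 3: fire β:  (A=3, B=2, C=6, D=3, E=2, F=2, G=3, H=3) → (A=4, B=2, C=7, D=3, E=2, F=2, G=3, H=6)
step 4: fire α:  (A=4, B=2, C=7, D=3, E=2, F=2, G=3, H=6) → (A=4, B=1, C=10, D=3, E=2, F=2, G=3, H=6)
step 5: fire α:  (A=4, B=1, C=10, D=3, E=2, F=2, G=3, H=6) → (A=4, B=0, C=13, D=3, E=2, F=2, G=3, H=6)
step 6: fire β:  (A=4, B=0, C=13, D=3, E=2, F=2, G=3, H=6) → (A=5, B=0, C=14, D=3, E=2, F=2, G=3, H=9)
step 7: fire ε:  (A=5, B=0, C=14, D=3, E=2, F=2, G=3, H=9) → (A=5, B=0, C=12, D=3, E=2, F=4, G=3, H=9)

(A=5, B=0, C=12, D=3, E=2, F=4, G=3, H=9)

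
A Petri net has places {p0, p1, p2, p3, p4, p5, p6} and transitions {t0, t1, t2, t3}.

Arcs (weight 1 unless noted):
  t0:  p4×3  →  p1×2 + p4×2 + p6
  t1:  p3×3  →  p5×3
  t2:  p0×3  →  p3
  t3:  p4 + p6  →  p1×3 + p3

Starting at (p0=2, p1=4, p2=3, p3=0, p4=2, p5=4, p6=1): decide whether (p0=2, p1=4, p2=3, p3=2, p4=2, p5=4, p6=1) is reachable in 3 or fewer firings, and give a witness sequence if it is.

NO — not reachable within 3 firings

depth 0: 1 marking
depth 1: 2 markings reached so far
depth 2: 2 markings reached so far
(frontier empty at depth 2; search complete)
target is not among the 2 markings reachable within 3 steps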